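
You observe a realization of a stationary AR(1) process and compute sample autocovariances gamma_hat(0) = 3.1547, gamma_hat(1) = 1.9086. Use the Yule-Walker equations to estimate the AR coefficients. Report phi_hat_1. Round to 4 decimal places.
\hat\phi_{1} = 0.6050

The Yule-Walker equations for an AR(p) process read, in matrix form,
  Gamma_p phi = r_p,   with   (Gamma_p)_{ij} = gamma(|i - j|),
                       (r_p)_i = gamma(i),   i,j = 1..p.
Substitute the sample gammas (Toeplitz matrix and right-hand side of size 1):
  Gamma_p = [[3.1547]]
  r_p     = [1.9086]
With p = 1 this is the single equation gamma(0) phi_1 = gamma(1):
  phi_hat_1 = gamma(1) / gamma(0) = 1.9086 / 3.1547 = 0.6050.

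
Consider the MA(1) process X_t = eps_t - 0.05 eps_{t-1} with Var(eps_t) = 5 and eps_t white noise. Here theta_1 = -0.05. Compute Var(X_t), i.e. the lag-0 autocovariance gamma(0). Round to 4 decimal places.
\gamma(0) = 5.0125

For an MA(q) process X_t = eps_t + sum_i theta_i eps_{t-i} with
Var(eps_t) = sigma^2, the variance is
  gamma(0) = sigma^2 * (1 + sum_i theta_i^2).
  sum_i theta_i^2 = (-0.05)^2 = 0.0025.
  gamma(0) = 5 * (1 + 0.0025) = 5 * 1.0025 = 5.0125.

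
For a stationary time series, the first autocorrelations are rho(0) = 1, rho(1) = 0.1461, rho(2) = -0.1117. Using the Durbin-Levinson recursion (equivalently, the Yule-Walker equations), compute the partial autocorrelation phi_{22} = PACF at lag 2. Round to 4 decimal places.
\phi_{22} = -0.1359

The PACF at lag k is phi_{kk}, the last component of the solution
to the Yule-Walker system G_k phi = r_k where
  (G_k)_{ij} = rho(|i - j|), (r_k)_i = rho(i), i,j = 1..k.
Equivalently, Durbin-Levinson gives phi_{kk} iteratively:
  phi_{11} = rho(1)
  phi_{kk} = [rho(k) - sum_{j=1..k-1} phi_{k-1,j} rho(k-j)]
            / [1 - sum_{j=1..k-1} phi_{k-1,j} rho(j)],
  phi_{k,j} = phi_{k-1,j} - phi_{kk} phi_{k-1,k-j},  j = 1..k-1.
Step k = 1:
  phi_11 = rho(1) = 0.1461.
Step k = 2:
  phi_22 = [rho(2) - phi_11 rho(1)] / [1 - phi_11 rho(1)] = [-0.1117 - (0.1461)(0.1461)] / [1 - (0.1461)(0.1461)]
         = -0.13304521 / 0.97865479 = -0.1359.
Therefore phi_{22} = -0.1359.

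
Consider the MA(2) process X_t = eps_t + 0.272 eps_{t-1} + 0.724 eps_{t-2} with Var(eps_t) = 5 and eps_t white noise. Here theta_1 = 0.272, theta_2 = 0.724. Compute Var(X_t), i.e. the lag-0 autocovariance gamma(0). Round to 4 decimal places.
\gamma(0) = 7.9908

For an MA(q) process X_t = eps_t + sum_i theta_i eps_{t-i} with
Var(eps_t) = sigma^2, the variance is
  gamma(0) = sigma^2 * (1 + sum_i theta_i^2).
  sum_i theta_i^2 = (0.272)^2 + (0.724)^2 = 0.073984 + 0.524176 = 0.59816.
  gamma(0) = 5 * (1 + 0.59816) = 5 * 1.59816 = 7.9908.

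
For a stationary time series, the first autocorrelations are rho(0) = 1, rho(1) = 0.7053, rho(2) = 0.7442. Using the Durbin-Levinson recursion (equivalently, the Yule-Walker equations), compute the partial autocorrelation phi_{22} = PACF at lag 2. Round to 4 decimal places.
\phi_{22} = 0.4910

The PACF at lag k is phi_{kk}, the last component of the solution
to the Yule-Walker system G_k phi = r_k where
  (G_k)_{ij} = rho(|i - j|), (r_k)_i = rho(i), i,j = 1..k.
Equivalently, Durbin-Levinson gives phi_{kk} iteratively:
  phi_{11} = rho(1)
  phi_{kk} = [rho(k) - sum_{j=1..k-1} phi_{k-1,j} rho(k-j)]
            / [1 - sum_{j=1..k-1} phi_{k-1,j} rho(j)],
  phi_{k,j} = phi_{k-1,j} - phi_{kk} phi_{k-1,k-j},  j = 1..k-1.
Step k = 1:
  phi_11 = rho(1) = 0.7053.
Step k = 2:
  phi_22 = [rho(2) - phi_11 rho(1)] / [1 - phi_11 rho(1)] = [0.7442 - (0.7053)(0.7053)] / [1 - (0.7053)(0.7053)]
         = 0.24675191 / 0.50255191 = 0.491.
Therefore phi_{22} = 0.4910.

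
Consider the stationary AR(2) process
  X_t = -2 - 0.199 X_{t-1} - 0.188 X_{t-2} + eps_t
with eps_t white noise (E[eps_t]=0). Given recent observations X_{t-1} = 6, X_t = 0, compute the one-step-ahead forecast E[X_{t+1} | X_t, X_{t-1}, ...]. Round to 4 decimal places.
E[X_{t+1} \mid \mathcal F_t] = -3.1280

For an AR(p) model X_t = c + sum_i phi_i X_{t-i} + eps_t, the
one-step-ahead conditional mean is
  E[X_{t+1} | X_t, ...] = c + sum_i phi_i X_{t+1-i}.
Substitute known values:
  E[X_{t+1} | ...] = -2 + (-0.199) * (0) + (-0.188) * (6)
                   = -3.1280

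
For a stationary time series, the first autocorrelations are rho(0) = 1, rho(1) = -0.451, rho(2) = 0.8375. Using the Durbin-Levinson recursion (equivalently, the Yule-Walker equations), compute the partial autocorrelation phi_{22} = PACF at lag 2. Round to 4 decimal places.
\phi_{22} = 0.7960

The PACF at lag k is phi_{kk}, the last component of the solution
to the Yule-Walker system G_k phi = r_k where
  (G_k)_{ij} = rho(|i - j|), (r_k)_i = rho(i), i,j = 1..k.
Equivalently, Durbin-Levinson gives phi_{kk} iteratively:
  phi_{11} = rho(1)
  phi_{kk} = [rho(k) - sum_{j=1..k-1} phi_{k-1,j} rho(k-j)]
            / [1 - sum_{j=1..k-1} phi_{k-1,j} rho(j)],
  phi_{k,j} = phi_{k-1,j} - phi_{kk} phi_{k-1,k-j},  j = 1..k-1.
Step k = 1:
  phi_11 = rho(1) = -0.451.
Step k = 2:
  phi_22 = [rho(2) - phi_11 rho(1)] / [1 - phi_11 rho(1)] = [0.8375 - (-0.451)(-0.451)] / [1 - (-0.451)(-0.451)]
         = 0.634099 / 0.796599 = 0.796.
Therefore phi_{22} = 0.7960.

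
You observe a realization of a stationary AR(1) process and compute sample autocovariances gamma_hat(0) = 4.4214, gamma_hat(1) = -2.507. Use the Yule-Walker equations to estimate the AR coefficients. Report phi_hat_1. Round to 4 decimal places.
\hat\phi_{1} = -0.5670

The Yule-Walker equations for an AR(p) process read, in matrix form,
  Gamma_p phi = r_p,   with   (Gamma_p)_{ij} = gamma(|i - j|),
                       (r_p)_i = gamma(i),   i,j = 1..p.
Substitute the sample gammas (Toeplitz matrix and right-hand side of size 1):
  Gamma_p = [[4.4214]]
  r_p     = [-2.507]
With p = 1 this is the single equation gamma(0) phi_1 = gamma(1):
  phi_hat_1 = gamma(1) / gamma(0) = -2.507 / 4.4214 = -0.5670.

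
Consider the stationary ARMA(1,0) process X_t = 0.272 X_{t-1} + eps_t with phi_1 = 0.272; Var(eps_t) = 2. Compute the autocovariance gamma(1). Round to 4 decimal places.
\gamma(1) = 0.5875

Multiply the model equation by X_{t-k} and take expectations. With theta_0 = psi_0 = 1 and psi_j the MA(infinity) weights, this gives
  gamma(k) - sum_i phi_i gamma(k-i) = c_k,
  c_k = sigma^2 * sum_{j=k..q} theta_j psi_{j-k}   (c_k = 0 for k > q),
using gamma(-m) = gamma(m).
Pure AR (q = 0): c_0 = sigma^2 = 2, c_k = 0 for k >= 1.
Equations for k = 0 and k = 1 (AR order 1):
  gamma(0) = phi_1 gamma(1) + c_0
  gamma(1) = phi_1 gamma(0) + c_1
Substituting the second into the first: gamma(0) (1 - phi_1^2) = c_0 + phi_1 c_1, so
  gamma(0) = c_0 / (1 - phi_1^2) = 2 / (1 - (0.272)^2) = 2 / 0.926016 = 2.15979.
  gamma(1) = phi_1 gamma(0) = (0.272)(2.15979) = 0.587463.
Therefore gamma(1) = 0.5875 (to 4 decimal places).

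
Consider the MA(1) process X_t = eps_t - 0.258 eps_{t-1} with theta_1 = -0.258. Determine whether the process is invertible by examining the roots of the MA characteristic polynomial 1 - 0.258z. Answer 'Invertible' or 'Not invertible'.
\text{Invertible}

The MA(q) characteristic polynomial is P(z) = 1 - 0.258z.
Invertibility requires all roots to lie outside the unit circle, i.e. |z| > 1 for every root.
This is linear in z: 1 + (-0.258) z = 0  =>  z = -1/(-0.258) = 3.875969,  |z| = 3.875969.
Moduli of all roots: 3.8760.
All moduli strictly greater than 1? Yes.
Verdict: Invertible.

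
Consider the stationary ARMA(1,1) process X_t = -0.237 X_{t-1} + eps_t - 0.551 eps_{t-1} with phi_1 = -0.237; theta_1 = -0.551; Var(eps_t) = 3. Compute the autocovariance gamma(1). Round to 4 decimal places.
\gamma(1) = -2.8318

Multiply the model equation by X_{t-k} and take expectations. With theta_0 = psi_0 = 1 and psi_j the MA(infinity) weights, this gives
  gamma(k) - sum_i phi_i gamma(k-i) = c_k,
  c_k = sigma^2 * sum_{j=k..q} theta_j psi_{j-k}   (c_k = 0 for k > q),
using gamma(-m) = gamma(m).
psi-weights needed (psi_j = theta_j + sum_i phi_i psi_{j-i}):
  psi_1 = theta_1 + phi_1 = -0.551 + (-0.237) = -0.788
Right-hand sides:
  c_0 = sigma^2 (1 + theta_1 psi_1) = 3 * (1 + (-0.551)(-0.788)) = 3 * 1.434188 = 4.302564
  c_1 = sigma^2 theta_1 = 3 * (-0.551) = -1.653
  c_2 = 0
Equations for k = 0 and k = 1 (AR order 1):
  gamma(0) = phi_1 gamma(1) + c_0
  gamma(1) = phi_1 gamma(0) + c_1
Substituting the second into the first: gamma(0) (1 - phi_1^2) = c_0 + phi_1 c_1, so
  gamma(0) = (c_0 + phi_1 c_1) / (1 - phi_1^2) = (4.302564 + (-0.237)(-1.653)) / (1 - (-0.237)^2) = 4.694325 / 0.943831 = 4.973692.
  gamma(1) = phi_1 gamma(0) + c_1 = (-0.237)(4.973692) + (-1.653) = -2.831765.
Therefore gamma(1) = -2.8318 (to 4 decimal places).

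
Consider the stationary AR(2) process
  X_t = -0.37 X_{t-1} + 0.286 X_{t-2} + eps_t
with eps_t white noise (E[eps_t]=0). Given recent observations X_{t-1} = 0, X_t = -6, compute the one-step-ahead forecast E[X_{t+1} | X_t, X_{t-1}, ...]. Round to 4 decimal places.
E[X_{t+1} \mid \mathcal F_t] = 2.2200

For an AR(p) model X_t = c + sum_i phi_i X_{t-i} + eps_t, the
one-step-ahead conditional mean is
  E[X_{t+1} | X_t, ...] = c + sum_i phi_i X_{t+1-i}.
Substitute known values:
  E[X_{t+1} | ...] = (-0.37) * (-6) + (0.286) * (0)
                   = 2.2200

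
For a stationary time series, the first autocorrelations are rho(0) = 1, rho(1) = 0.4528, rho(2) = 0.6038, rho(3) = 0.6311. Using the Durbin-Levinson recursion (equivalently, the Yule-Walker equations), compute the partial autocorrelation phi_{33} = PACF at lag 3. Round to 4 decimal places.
\phi_{33} = 0.4500

The PACF at lag k is phi_{kk}, the last component of the solution
to the Yule-Walker system G_k phi = r_k where
  (G_k)_{ij} = rho(|i - j|), (r_k)_i = rho(i), i,j = 1..k.
Equivalently, Durbin-Levinson gives phi_{kk} iteratively:
  phi_{11} = rho(1)
  phi_{kk} = [rho(k) - sum_{j=1..k-1} phi_{k-1,j} rho(k-j)]
            / [1 - sum_{j=1..k-1} phi_{k-1,j} rho(j)],
  phi_{k,j} = phi_{k-1,j} - phi_{kk} phi_{k-1,k-j},  j = 1..k-1.
Step k = 1:
  phi_11 = rho(1) = 0.4528.
Step k = 2:
  phi_22 = [rho(2) - phi_11 rho(1)] / [1 - phi_11 rho(1)] = [0.6038 - (0.4528)(0.4528)] / [1 - (0.4528)(0.4528)]
         = 0.39877216 / 0.79497216 = 0.501618.
  Update: phi_21 = phi_11 - phi_22 phi_11 = 0.4528 - (0.501618)(0.4528) = 0.225667.
Step k = 3:
  phi_33 = [rho(3) - phi_21 rho(2) - phi_22 rho(1)] / [1 - phi_21 rho(1) - phi_22 rho(2)]
    numerator   = 0.6311 - (0.225667)(0.6038) - (0.501618)(0.4528) = 0.26770945
    denominator = 1 - (0.225667)(0.4528) - (0.501618)(0.6038) = 0.59494096
  phi_33 = 0.26770945 / 0.59494096 = 0.45.
Therefore phi_{33} = 0.4500.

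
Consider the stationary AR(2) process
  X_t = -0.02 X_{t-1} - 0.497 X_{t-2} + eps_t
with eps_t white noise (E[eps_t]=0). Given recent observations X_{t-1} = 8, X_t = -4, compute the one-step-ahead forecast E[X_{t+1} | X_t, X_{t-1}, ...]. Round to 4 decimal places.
E[X_{t+1} \mid \mathcal F_t] = -3.8960

For an AR(p) model X_t = c + sum_i phi_i X_{t-i} + eps_t, the
one-step-ahead conditional mean is
  E[X_{t+1} | X_t, ...] = c + sum_i phi_i X_{t+1-i}.
Substitute known values:
  E[X_{t+1} | ...] = (-0.02) * (-4) + (-0.497) * (8)
                   = -3.8960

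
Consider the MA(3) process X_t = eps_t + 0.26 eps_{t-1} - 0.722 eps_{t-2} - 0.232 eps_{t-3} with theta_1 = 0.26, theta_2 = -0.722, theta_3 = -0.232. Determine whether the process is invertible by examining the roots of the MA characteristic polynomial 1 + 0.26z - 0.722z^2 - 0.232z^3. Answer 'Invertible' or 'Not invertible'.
\text{Invertible}

The MA(q) characteristic polynomial is P(z) = 1 + 0.26z - 0.722z^2 - 0.232z^3.
Invertibility requires all roots to lie outside the unit circle, i.e. |z| > 1 for every root.
Degree 3: look for a simple real root z0 first, then factor out (1 - z/z0) and solve the remaining quadratic.
Testing z0 = -1.25: P(-1.25) = 1 + (0.26)(-1.25) + (-0.722)(-1.25)^2 + (-0.232)(-1.25)^3
  = 1 + (-0.325) + (-1.128125) + (0.453125) = 0.  So z_0 = -1.25 is a root, |z_0| = 1.25.
Divide out the factor (1 + 0.8 z) = (1 - z/z0) (since 1/z0 = -0.8):
  P(z) = (1 + 0.8 z)(1 + (-0.54) z + (-0.29) z^2)
  [check: z-coef -0.54 - (-0.8) = 0.26; z^2-coef -0.29 - (-0.8)(-0.54) = -0.722; z^3-coef -(-0.8)(-0.29) = -0.232.]
Remaining roots from the quadratic factor 1 + (-0.54) z + (-0.29) z^2:
  Set 1 + (-0.54) z + (-0.29) z^2 = 0, i.e. a z^2 + b z + c = 0 with a = -0.29, b = -0.54, c = 1.
  Discriminant D = b^2 - 4ac = (-0.54)^2 - 4*(-0.29)*1 = 0.2916 - (-1.16) = 1.4516.
  D >= 0, so the roots are real: z = (-b +/- sqrt(D)) / (2a) = (0.54 +/- 1.204824) / (-0.58).
    z_1 = (0.54 + 1.204824) / (-0.58) = -3.0083,   |z_1| = 3.0083.
    z_2 = (0.54 - 1.204824) / (-0.58) = 1.1462,   |z_2| = 1.1462.
Moduli of all roots: 1.2500, 3.0083, 1.1462.
All moduli strictly greater than 1? Yes.
Verdict: Invertible.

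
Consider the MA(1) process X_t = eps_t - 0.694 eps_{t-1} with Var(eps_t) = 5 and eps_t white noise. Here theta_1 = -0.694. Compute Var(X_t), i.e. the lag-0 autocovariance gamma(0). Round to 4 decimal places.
\gamma(0) = 7.4082

For an MA(q) process X_t = eps_t + sum_i theta_i eps_{t-i} with
Var(eps_t) = sigma^2, the variance is
  gamma(0) = sigma^2 * (1 + sum_i theta_i^2).
  sum_i theta_i^2 = (-0.694)^2 = 0.481636.
  gamma(0) = 5 * (1 + 0.481636) = 5 * 1.481636 = 7.40818, which rounds to 7.4082.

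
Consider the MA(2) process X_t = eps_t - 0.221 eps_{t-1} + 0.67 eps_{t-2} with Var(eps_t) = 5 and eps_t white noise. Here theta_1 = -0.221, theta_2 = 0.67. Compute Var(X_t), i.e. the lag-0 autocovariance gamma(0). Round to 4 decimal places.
\gamma(0) = 7.4887

For an MA(q) process X_t = eps_t + sum_i theta_i eps_{t-i} with
Var(eps_t) = sigma^2, the variance is
  gamma(0) = sigma^2 * (1 + sum_i theta_i^2).
  sum_i theta_i^2 = (-0.221)^2 + (0.67)^2 = 0.048841 + 0.4489 = 0.497741.
  gamma(0) = 5 * (1 + 0.497741) = 5 * 1.497741 = 7.488705, which rounds to 7.4887.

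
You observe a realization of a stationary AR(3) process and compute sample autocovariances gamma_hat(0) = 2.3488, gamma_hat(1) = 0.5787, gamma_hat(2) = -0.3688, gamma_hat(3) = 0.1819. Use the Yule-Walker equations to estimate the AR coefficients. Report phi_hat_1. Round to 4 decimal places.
\hat\phi_{1} = 0.3510

The Yule-Walker equations for an AR(p) process read, in matrix form,
  Gamma_p phi = r_p,   with   (Gamma_p)_{ij} = gamma(|i - j|),
                       (r_p)_i = gamma(i),   i,j = 1..p.
Substitute the sample gammas (Toeplitz matrix and right-hand side of size 3):
  Gamma_p = [[2.3488, 0.5787, -0.3688], [0.5787, 2.3488, 0.5787], [-0.3688, 0.5787, 2.3488]]
  r_p     = [0.5787, -0.3688, 0.1819]
Written out (R1..R3):
  (R1) 2.3488 phi_1 + 0.5787 phi_2 - 0.3688 phi_3 = 0.5787
  (R2) 0.5787 phi_1 + 2.3488 phi_2 + 0.5787 phi_3 = -0.3688
  (R3) -0.3688 phi_1 + 0.5787 phi_2 + 2.3488 phi_3 = 0.1819
Gaussian elimination:
  R2 <- R2 - (0.5787/2.3488) R1 = R2 - (0.246381) R1:  2.206219 phi_2 + 0.669565 phi_3 = -0.511381
  R3 <- R3 - (-0.3688/2.3488) R1 = R3 - (-0.157016) R1:  0.669565 phi_2 + 2.290892 phi_3 = 0.272765
  R3 <- R3 - (0.669565/2.206219) R2 = R3 - (0.30349) R2:  2.087686 phi_3 = 0.427964
Back-substitution:
  phi_hat_3 = 0.427964 / 2.087686 = 0.204995
  phi_hat_2 = (-0.511381 - (0.669565)(0.204995)) / 2.206219 = -0.294004
  phi_hat_1 = (0.5787 - (0.5787)(-0.294004) - (-0.3688)(0.204995)) / 2.3488 = 0.351006
So phi_hat = [0.3510, -0.2940, 0.2050].
Therefore phi_hat_1 = 0.3510.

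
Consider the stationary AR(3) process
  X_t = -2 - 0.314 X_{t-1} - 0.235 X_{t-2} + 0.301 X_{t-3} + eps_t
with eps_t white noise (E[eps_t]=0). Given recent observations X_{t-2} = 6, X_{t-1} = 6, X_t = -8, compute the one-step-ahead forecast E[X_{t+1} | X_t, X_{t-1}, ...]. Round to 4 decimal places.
E[X_{t+1} \mid \mathcal F_t] = 0.9080

For an AR(p) model X_t = c + sum_i phi_i X_{t-i} + eps_t, the
one-step-ahead conditional mean is
  E[X_{t+1} | X_t, ...] = c + sum_i phi_i X_{t+1-i}.
Substitute known values:
  E[X_{t+1} | ...] = -2 + (-0.314) * (-8) + (-0.235) * (6) + (0.301) * (6)
                   = 0.9080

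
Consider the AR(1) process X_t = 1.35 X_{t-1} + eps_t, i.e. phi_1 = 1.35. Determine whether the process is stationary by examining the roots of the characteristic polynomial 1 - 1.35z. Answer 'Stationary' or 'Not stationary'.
\text{Not stationary}

The AR(p) characteristic polynomial is P(z) = 1 - 1.35z.
Stationarity requires all roots to lie outside the unit circle, i.e. |z| > 1 for every root.
This is linear in z: 1 + (-1.35) z = 0  =>  z = -1/(-1.35) = 0.740741,  |z| = 0.740741.
Moduli of all roots: 0.7407.
All moduli strictly greater than 1? No.
Verdict: Not stationary.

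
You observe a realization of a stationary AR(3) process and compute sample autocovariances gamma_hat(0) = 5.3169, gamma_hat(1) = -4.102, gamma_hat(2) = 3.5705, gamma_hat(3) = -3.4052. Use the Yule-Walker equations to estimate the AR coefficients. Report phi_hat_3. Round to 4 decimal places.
\hat\phi_{3} = -0.1910

The Yule-Walker equations for an AR(p) process read, in matrix form,
  Gamma_p phi = r_p,   with   (Gamma_p)_{ij} = gamma(|i - j|),
                       (r_p)_i = gamma(i),   i,j = 1..p.
Substitute the sample gammas (Toeplitz matrix and right-hand side of size 3):
  Gamma_p = [[5.3169, -4.102, 3.5705], [-4.102, 5.3169, -4.102], [3.5705, -4.102, 5.3169]]
  r_p     = [-4.102, 3.5705, -3.4052]
Written out (R1..R3):
  (R1) 5.3169 phi_1 - 4.102 phi_2 + 3.5705 phi_3 = -4.102
  (R2) -4.102 phi_1 + 5.3169 phi_2 - 4.102 phi_3 = 3.5705
  (R3) 3.5705 phi_1 - 4.102 phi_2 + 5.3169 phi_3 = -3.4052
Gaussian elimination:
  R2 <- R2 - (-4.102/5.3169) R1 = R2 - (-0.771502) R1:  2.152198 phi_2 - 1.347351 phi_3 = 0.405798
  R3 <- R3 - (3.5705/5.3169) R1 = R3 - (0.671538) R1:  -1.347351 phi_2 + 2.919174 phi_3 = -0.650551
  R3 <- R3 - (-1.347351/2.152198) R2 = R3 - (-0.626035) R2:  2.075685 phi_3 = -0.396508
Back-substitution:
  phi_hat_3 = -0.396508 / 2.075685 = -0.191025
  phi_hat_2 = (0.405798 - (-1.347351)(-0.191025)) / 2.152198 = 0.068962
  phi_hat_1 = (-4.102 - (-4.102)(0.068962) - (3.5705)(-0.191025)) / 5.3169 = -0.590017
So phi_hat = [-0.5900, 0.0690, -0.1910].
Therefore phi_hat_3 = -0.1910.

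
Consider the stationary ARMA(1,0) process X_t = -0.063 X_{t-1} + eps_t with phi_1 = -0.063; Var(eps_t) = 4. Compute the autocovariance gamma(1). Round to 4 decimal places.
\gamma(1) = -0.2530

Multiply the model equation by X_{t-k} and take expectations. With theta_0 = psi_0 = 1 and psi_j the MA(infinity) weights, this gives
  gamma(k) - sum_i phi_i gamma(k-i) = c_k,
  c_k = sigma^2 * sum_{j=k..q} theta_j psi_{j-k}   (c_k = 0 for k > q),
using gamma(-m) = gamma(m).
Pure AR (q = 0): c_0 = sigma^2 = 4, c_k = 0 for k >= 1.
Equations for k = 0 and k = 1 (AR order 1):
  gamma(0) = phi_1 gamma(1) + c_0
  gamma(1) = phi_1 gamma(0) + c_1
Substituting the second into the first: gamma(0) (1 - phi_1^2) = c_0 + phi_1 c_1, so
  gamma(0) = c_0 / (1 - phi_1^2) = 4 / (1 - (-0.063)^2) = 4 / 0.996031 = 4.015939.
  gamma(1) = phi_1 gamma(0) = (-0.063)(4.015939) = -0.253004.
Therefore gamma(1) = -0.2530 (to 4 decimal places).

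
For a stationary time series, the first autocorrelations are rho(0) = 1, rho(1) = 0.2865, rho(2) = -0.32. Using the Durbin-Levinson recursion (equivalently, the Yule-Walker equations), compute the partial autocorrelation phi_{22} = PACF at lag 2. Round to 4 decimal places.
\phi_{22} = -0.4380

The PACF at lag k is phi_{kk}, the last component of the solution
to the Yule-Walker system G_k phi = r_k where
  (G_k)_{ij} = rho(|i - j|), (r_k)_i = rho(i), i,j = 1..k.
Equivalently, Durbin-Levinson gives phi_{kk} iteratively:
  phi_{11} = rho(1)
  phi_{kk} = [rho(k) - sum_{j=1..k-1} phi_{k-1,j} rho(k-j)]
            / [1 - sum_{j=1..k-1} phi_{k-1,j} rho(j)],
  phi_{k,j} = phi_{k-1,j} - phi_{kk} phi_{k-1,k-j},  j = 1..k-1.
Step k = 1:
  phi_11 = rho(1) = 0.2865.
Step k = 2:
  phi_22 = [rho(2) - phi_11 rho(1)] / [1 - phi_11 rho(1)] = [-0.32 - (0.2865)(0.2865)] / [1 - (0.2865)(0.2865)]
         = -0.40208225 / 0.91791775 = -0.438.
Therefore phi_{22} = -0.4380.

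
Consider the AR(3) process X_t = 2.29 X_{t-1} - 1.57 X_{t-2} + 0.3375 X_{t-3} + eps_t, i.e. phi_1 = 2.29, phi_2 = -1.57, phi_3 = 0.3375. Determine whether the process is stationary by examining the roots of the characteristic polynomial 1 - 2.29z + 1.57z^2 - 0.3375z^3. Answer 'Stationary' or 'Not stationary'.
\text{Not stationary}

The AR(p) characteristic polynomial is P(z) = 1 - 2.29z + 1.57z^2 - 0.3375z^3.
Stationarity requires all roots to lie outside the unit circle, i.e. |z| > 1 for every root.
Degree 3: look for a simple real root z0 first, then factor out (1 - z/z0) and solve the remaining quadratic.
Testing z0 = 0.8: P(0.8) = 1 + (-2.29)(0.8) + (1.57)(0.8)^2 + (-0.3375)(0.8)^3
  = 1 + (-1.832) + (1.0048) + (-0.1728) = 0.  So z_0 = 0.8 is a root, |z_0| = 0.8.
Divide out the factor (1 - 1.25 z) = (1 - z/z0) (since 1/z0 = 1.25):
  P(z) = (1 - 1.25 z)(1 + (-1.04) z + (0.27) z^2)
  [check: z-coef -1.04 - (1.25) = -2.29; z^2-coef 0.27 - (1.25)(-1.04) = 1.57; z^3-coef -(1.25)(0.27) = -0.3375.]
Remaining roots from the quadratic factor 1 + (-1.04) z + (0.27) z^2:
  Set 1 + (-1.04) z + (0.27) z^2 = 0, i.e. a z^2 + b z + c = 0 with a = 0.27, b = -1.04, c = 1.
  Discriminant D = b^2 - 4ac = (-1.04)^2 - 4*(0.27)*1 = 1.0816 - (1.08) = 0.0016.
  D >= 0, so the roots are real: z = (-b +/- sqrt(D)) / (2a) = (1.04 +/- 0.04) / (0.54).
    z_1 = (1.04 + 0.04) / (0.54) = 2,   |z_1| = 2.
    z_2 = (1.04 - 0.04) / (0.54) = 1.8519,   |z_2| = 1.8519.
Moduli of all roots: 0.8000, 2.0000, 1.8519.
All moduli strictly greater than 1? No.
Verdict: Not stationary.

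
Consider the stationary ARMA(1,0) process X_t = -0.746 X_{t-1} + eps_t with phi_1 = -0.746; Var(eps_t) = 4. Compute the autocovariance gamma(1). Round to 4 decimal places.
\gamma(1) = -6.7285

Multiply the model equation by X_{t-k} and take expectations. With theta_0 = psi_0 = 1 and psi_j the MA(infinity) weights, this gives
  gamma(k) - sum_i phi_i gamma(k-i) = c_k,
  c_k = sigma^2 * sum_{j=k..q} theta_j psi_{j-k}   (c_k = 0 for k > q),
using gamma(-m) = gamma(m).
Pure AR (q = 0): c_0 = sigma^2 = 4, c_k = 0 for k >= 1.
Equations for k = 0 and k = 1 (AR order 1):
  gamma(0) = phi_1 gamma(1) + c_0
  gamma(1) = phi_1 gamma(0) + c_1
Substituting the second into the first: gamma(0) (1 - phi_1^2) = c_0 + phi_1 c_1, so
  gamma(0) = c_0 / (1 - phi_1^2) = 4 / (1 - (-0.746)^2) = 4 / 0.443484 = 9.019491.
  gamma(1) = phi_1 gamma(0) = (-0.746)(9.019491) = -6.72854.
Therefore gamma(1) = -6.7285 (to 4 decimal places).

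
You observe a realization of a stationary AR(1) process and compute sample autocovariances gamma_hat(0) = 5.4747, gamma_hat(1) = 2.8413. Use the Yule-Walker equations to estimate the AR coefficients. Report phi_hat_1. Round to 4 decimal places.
\hat\phi_{1} = 0.5190

The Yule-Walker equations for an AR(p) process read, in matrix form,
  Gamma_p phi = r_p,   with   (Gamma_p)_{ij} = gamma(|i - j|),
                       (r_p)_i = gamma(i),   i,j = 1..p.
Substitute the sample gammas (Toeplitz matrix and right-hand side of size 1):
  Gamma_p = [[5.4747]]
  r_p     = [2.8413]
With p = 1 this is the single equation gamma(0) phi_1 = gamma(1):
  phi_hat_1 = gamma(1) / gamma(0) = 2.8413 / 5.4747 = 0.5190.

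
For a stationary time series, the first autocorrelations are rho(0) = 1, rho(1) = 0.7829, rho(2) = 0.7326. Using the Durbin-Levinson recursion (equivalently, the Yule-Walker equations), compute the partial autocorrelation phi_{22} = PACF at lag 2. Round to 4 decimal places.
\phi_{22} = 0.3092

The PACF at lag k is phi_{kk}, the last component of the solution
to the Yule-Walker system G_k phi = r_k where
  (G_k)_{ij} = rho(|i - j|), (r_k)_i = rho(i), i,j = 1..k.
Equivalently, Durbin-Levinson gives phi_{kk} iteratively:
  phi_{11} = rho(1)
  phi_{kk} = [rho(k) - sum_{j=1..k-1} phi_{k-1,j} rho(k-j)]
            / [1 - sum_{j=1..k-1} phi_{k-1,j} rho(j)],
  phi_{k,j} = phi_{k-1,j} - phi_{kk} phi_{k-1,k-j},  j = 1..k-1.
Step k = 1:
  phi_11 = rho(1) = 0.7829.
Step k = 2:
  phi_22 = [rho(2) - phi_11 rho(1)] / [1 - phi_11 rho(1)] = [0.7326 - (0.7829)(0.7829)] / [1 - (0.7829)(0.7829)]
         = 0.11966759 / 0.38706759 = 0.3092.
Therefore phi_{22} = 0.3092.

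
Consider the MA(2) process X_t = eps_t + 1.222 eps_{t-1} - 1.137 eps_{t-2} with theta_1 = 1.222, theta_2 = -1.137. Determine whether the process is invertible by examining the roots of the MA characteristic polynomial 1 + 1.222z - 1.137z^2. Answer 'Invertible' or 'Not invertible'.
\text{Not invertible}

The MA(q) characteristic polynomial is P(z) = 1 + 1.222z - 1.137z^2.
Invertibility requires all roots to lie outside the unit circle, i.e. |z| > 1 for every root.
Set 1 + (1.222) z + (-1.137) z^2 = 0, i.e. a z^2 + b z + c = 0 with a = -1.137, b = 1.222, c = 1.
Discriminant D = b^2 - 4ac = (1.222)^2 - 4*(-1.137)*1 = 1.493284 - (-4.548) = 6.041284.
D >= 0, so the roots are real: z = (-b +/- sqrt(D)) / (2a) = (-1.222 +/- 2.457902) / (-2.274).
  z_1 = (-1.222 + 2.457902) / (-2.274) = -0.5435,   |z_1| = 0.5435.
  z_2 = (-1.222 - 2.457902) / (-2.274) = 1.6183,   |z_2| = 1.6183.
Moduli of all roots: 0.5435, 1.6183.
All moduli strictly greater than 1? No.
Verdict: Not invertible.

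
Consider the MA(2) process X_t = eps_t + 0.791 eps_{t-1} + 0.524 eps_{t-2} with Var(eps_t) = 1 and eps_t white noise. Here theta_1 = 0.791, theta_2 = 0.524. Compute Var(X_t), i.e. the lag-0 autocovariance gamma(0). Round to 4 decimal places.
\gamma(0) = 1.9003

For an MA(q) process X_t = eps_t + sum_i theta_i eps_{t-i} with
Var(eps_t) = sigma^2, the variance is
  gamma(0) = sigma^2 * (1 + sum_i theta_i^2).
  sum_i theta_i^2 = (0.791)^2 + (0.524)^2 = 0.625681 + 0.274576 = 0.900257.
  gamma(0) = 1 * (1 + 0.900257) = 1 * 1.900257 = 1.900257, which rounds to 1.9003.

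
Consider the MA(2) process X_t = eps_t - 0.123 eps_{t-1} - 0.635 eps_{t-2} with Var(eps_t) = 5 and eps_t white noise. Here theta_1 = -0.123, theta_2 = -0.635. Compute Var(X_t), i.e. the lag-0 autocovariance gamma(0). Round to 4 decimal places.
\gamma(0) = 7.0918

For an MA(q) process X_t = eps_t + sum_i theta_i eps_{t-i} with
Var(eps_t) = sigma^2, the variance is
  gamma(0) = sigma^2 * (1 + sum_i theta_i^2).
  sum_i theta_i^2 = (-0.123)^2 + (-0.635)^2 = 0.015129 + 0.403225 = 0.418354.
  gamma(0) = 5 * (1 + 0.418354) = 5 * 1.418354 = 7.09177, which rounds to 7.0918.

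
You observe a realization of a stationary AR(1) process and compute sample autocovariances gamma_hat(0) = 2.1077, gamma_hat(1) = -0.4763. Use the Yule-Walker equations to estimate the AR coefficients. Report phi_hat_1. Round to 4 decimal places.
\hat\phi_{1} = -0.2260

The Yule-Walker equations for an AR(p) process read, in matrix form,
  Gamma_p phi = r_p,   with   (Gamma_p)_{ij} = gamma(|i - j|),
                       (r_p)_i = gamma(i),   i,j = 1..p.
Substitute the sample gammas (Toeplitz matrix and right-hand side of size 1):
  Gamma_p = [[2.1077]]
  r_p     = [-0.4763]
With p = 1 this is the single equation gamma(0) phi_1 = gamma(1):
  phi_hat_1 = gamma(1) / gamma(0) = -0.4763 / 2.1077 = -0.2260.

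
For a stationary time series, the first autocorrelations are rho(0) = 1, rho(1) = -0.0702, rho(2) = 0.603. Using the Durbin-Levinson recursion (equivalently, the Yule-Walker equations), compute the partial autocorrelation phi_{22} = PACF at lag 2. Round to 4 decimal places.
\phi_{22} = 0.6010

The PACF at lag k is phi_{kk}, the last component of the solution
to the Yule-Walker system G_k phi = r_k where
  (G_k)_{ij} = rho(|i - j|), (r_k)_i = rho(i), i,j = 1..k.
Equivalently, Durbin-Levinson gives phi_{kk} iteratively:
  phi_{11} = rho(1)
  phi_{kk} = [rho(k) - sum_{j=1..k-1} phi_{k-1,j} rho(k-j)]
            / [1 - sum_{j=1..k-1} phi_{k-1,j} rho(j)],
  phi_{k,j} = phi_{k-1,j} - phi_{kk} phi_{k-1,k-j},  j = 1..k-1.
Step k = 1:
  phi_11 = rho(1) = -0.0702.
Step k = 2:
  phi_22 = [rho(2) - phi_11 rho(1)] / [1 - phi_11 rho(1)] = [0.603 - (-0.0702)(-0.0702)] / [1 - (-0.0702)(-0.0702)]
         = 0.59807196 / 0.99507196 = 0.601.
Therefore phi_{22} = 0.6010.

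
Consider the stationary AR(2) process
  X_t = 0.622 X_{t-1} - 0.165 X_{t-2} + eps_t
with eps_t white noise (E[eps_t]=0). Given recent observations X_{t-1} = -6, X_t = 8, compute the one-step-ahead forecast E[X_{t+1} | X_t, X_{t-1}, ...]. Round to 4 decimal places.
E[X_{t+1} \mid \mathcal F_t] = 5.9660

For an AR(p) model X_t = c + sum_i phi_i X_{t-i} + eps_t, the
one-step-ahead conditional mean is
  E[X_{t+1} | X_t, ...] = c + sum_i phi_i X_{t+1-i}.
Substitute known values:
  E[X_{t+1} | ...] = (0.622) * (8) + (-0.165) * (-6)
                   = 5.9660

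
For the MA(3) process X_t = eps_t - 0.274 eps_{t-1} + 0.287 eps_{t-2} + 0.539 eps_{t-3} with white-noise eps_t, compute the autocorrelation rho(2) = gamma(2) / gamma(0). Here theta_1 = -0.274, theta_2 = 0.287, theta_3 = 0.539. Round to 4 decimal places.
\rho(2) = 0.0962

For an MA(q) process with theta_0 = 1, the autocovariance is
  gamma(k) = sigma^2 * sum_{i=0..q-k} theta_i * theta_{i+k},
and rho(k) = gamma(k) / gamma(0). Sigma^2 cancels.
  numerator   = (1)*(0.287) + (-0.274)*(0.539) = 0.139314.
  denominator = (1)^2 + (-0.274)^2 + (0.287)^2 + (0.539)^2 = 1.447966.
  rho(2) = 0.139314 / 1.447966 = 0.0962.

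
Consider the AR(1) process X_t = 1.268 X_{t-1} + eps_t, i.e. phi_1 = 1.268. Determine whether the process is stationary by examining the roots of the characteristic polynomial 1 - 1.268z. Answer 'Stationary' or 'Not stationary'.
\text{Not stationary}

The AR(p) characteristic polynomial is P(z) = 1 - 1.268z.
Stationarity requires all roots to lie outside the unit circle, i.e. |z| > 1 for every root.
This is linear in z: 1 + (-1.268) z = 0  =>  z = -1/(-1.268) = 0.788644,  |z| = 0.788644.
Moduli of all roots: 0.7886.
All moduli strictly greater than 1? No.
Verdict: Not stationary.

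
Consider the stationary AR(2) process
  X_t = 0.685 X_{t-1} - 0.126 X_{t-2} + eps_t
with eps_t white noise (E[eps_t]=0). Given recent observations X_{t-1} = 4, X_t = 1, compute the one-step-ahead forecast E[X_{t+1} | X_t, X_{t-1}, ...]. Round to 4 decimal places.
E[X_{t+1} \mid \mathcal F_t] = 0.1810

For an AR(p) model X_t = c + sum_i phi_i X_{t-i} + eps_t, the
one-step-ahead conditional mean is
  E[X_{t+1} | X_t, ...] = c + sum_i phi_i X_{t+1-i}.
Substitute known values:
  E[X_{t+1} | ...] = (0.685) * (1) + (-0.126) * (4)
                   = 0.1810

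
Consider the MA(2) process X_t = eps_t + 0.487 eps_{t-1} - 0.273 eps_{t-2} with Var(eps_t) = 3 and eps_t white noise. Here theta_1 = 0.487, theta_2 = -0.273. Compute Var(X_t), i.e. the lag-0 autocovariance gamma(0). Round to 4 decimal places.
\gamma(0) = 3.9351

For an MA(q) process X_t = eps_t + sum_i theta_i eps_{t-i} with
Var(eps_t) = sigma^2, the variance is
  gamma(0) = sigma^2 * (1 + sum_i theta_i^2).
  sum_i theta_i^2 = (0.487)^2 + (-0.273)^2 = 0.237169 + 0.074529 = 0.311698.
  gamma(0) = 3 * (1 + 0.311698) = 3 * 1.311698 = 3.935094, which rounds to 3.9351.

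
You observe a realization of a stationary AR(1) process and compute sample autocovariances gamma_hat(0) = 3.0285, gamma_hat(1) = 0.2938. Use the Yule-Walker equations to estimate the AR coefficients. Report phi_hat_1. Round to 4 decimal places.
\hat\phi_{1} = 0.0970

The Yule-Walker equations for an AR(p) process read, in matrix form,
  Gamma_p phi = r_p,   with   (Gamma_p)_{ij} = gamma(|i - j|),
                       (r_p)_i = gamma(i),   i,j = 1..p.
Substitute the sample gammas (Toeplitz matrix and right-hand side of size 1):
  Gamma_p = [[3.0285]]
  r_p     = [0.2938]
With p = 1 this is the single equation gamma(0) phi_1 = gamma(1):
  phi_hat_1 = gamma(1) / gamma(0) = 0.2938 / 3.0285 = 0.0970.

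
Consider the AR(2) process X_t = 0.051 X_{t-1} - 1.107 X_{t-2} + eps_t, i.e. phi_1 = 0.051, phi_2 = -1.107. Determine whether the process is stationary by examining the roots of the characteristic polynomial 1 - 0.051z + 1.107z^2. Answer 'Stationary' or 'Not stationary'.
\text{Not stationary}

The AR(p) characteristic polynomial is P(z) = 1 - 0.051z + 1.107z^2.
Stationarity requires all roots to lie outside the unit circle, i.e. |z| > 1 for every root.
Set 1 + (-0.051) z + (1.107) z^2 = 0, i.e. a z^2 + b z + c = 0 with a = 1.107, b = -0.051, c = 1.
Discriminant D = b^2 - 4ac = (-0.051)^2 - 4*(1.107)*1 = 0.002601 - (4.428) = -4.425399.
D < 0, so the roots are the complex-conjugate pair z = (-b +/- i sqrt(-D)) / (2a) = 0.023 +/- 0.9502i.
For a conjugate pair |z|^2 = z * conj(z) = (product of roots) = c/a = 1/(1.107) = 0.903342, so |z| = sqrt(0.903342) = 0.9504 for both roots.
Moduli of all roots: 0.9504, 0.9504.
All moduli strictly greater than 1? No.
Verdict: Not stationary.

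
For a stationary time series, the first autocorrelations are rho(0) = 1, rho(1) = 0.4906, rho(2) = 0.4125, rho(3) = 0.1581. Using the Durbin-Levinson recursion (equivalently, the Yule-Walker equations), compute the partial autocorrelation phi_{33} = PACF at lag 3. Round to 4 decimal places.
\phi_{33} = -0.1520

The PACF at lag k is phi_{kk}, the last component of the solution
to the Yule-Walker system G_k phi = r_k where
  (G_k)_{ij} = rho(|i - j|), (r_k)_i = rho(i), i,j = 1..k.
Equivalently, Durbin-Levinson gives phi_{kk} iteratively:
  phi_{11} = rho(1)
  phi_{kk} = [rho(k) - sum_{j=1..k-1} phi_{k-1,j} rho(k-j)]
            / [1 - sum_{j=1..k-1} phi_{k-1,j} rho(j)],
  phi_{k,j} = phi_{k-1,j} - phi_{kk} phi_{k-1,k-j},  j = 1..k-1.
Step k = 1:
  phi_11 = rho(1) = 0.4906.
Step k = 2:
  phi_22 = [rho(2) - phi_11 rho(1)] / [1 - phi_11 rho(1)] = [0.4125 - (0.4906)(0.4906)] / [1 - (0.4906)(0.4906)]
         = 0.17181164 / 0.75931164 = 0.226273.
  Update: phi_21 = phi_11 - phi_22 phi_11 = 0.4906 - (0.226273)(0.4906) = 0.379591.
Step k = 3:
  phi_33 = [rho(3) - phi_21 rho(2) - phi_22 rho(1)] / [1 - phi_21 rho(1) - phi_22 rho(2)]
    numerator   = 0.1581 - (0.379591)(0.4125) - (0.226273)(0.4906) = -0.10949057
    denominator = 1 - (0.379591)(0.4906) - (0.226273)(0.4125) = 0.72043532
  phi_33 = -0.10949057 / 0.72043532 = -0.152.
Therefore phi_{33} = -0.1520.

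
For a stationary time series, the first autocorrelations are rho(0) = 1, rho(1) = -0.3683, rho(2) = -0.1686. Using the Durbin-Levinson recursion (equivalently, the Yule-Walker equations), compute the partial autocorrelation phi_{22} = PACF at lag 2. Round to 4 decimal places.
\phi_{22} = -0.3520

The PACF at lag k is phi_{kk}, the last component of the solution
to the Yule-Walker system G_k phi = r_k where
  (G_k)_{ij} = rho(|i - j|), (r_k)_i = rho(i), i,j = 1..k.
Equivalently, Durbin-Levinson gives phi_{kk} iteratively:
  phi_{11} = rho(1)
  phi_{kk} = [rho(k) - sum_{j=1..k-1} phi_{k-1,j} rho(k-j)]
            / [1 - sum_{j=1..k-1} phi_{k-1,j} rho(j)],
  phi_{k,j} = phi_{k-1,j} - phi_{kk} phi_{k-1,k-j},  j = 1..k-1.
Step k = 1:
  phi_11 = rho(1) = -0.3683.
Step k = 2:
  phi_22 = [rho(2) - phi_11 rho(1)] / [1 - phi_11 rho(1)] = [-0.1686 - (-0.3683)(-0.3683)] / [1 - (-0.3683)(-0.3683)]
         = -0.30424489 / 0.86435511 = -0.352.
Therefore phi_{22} = -0.3520.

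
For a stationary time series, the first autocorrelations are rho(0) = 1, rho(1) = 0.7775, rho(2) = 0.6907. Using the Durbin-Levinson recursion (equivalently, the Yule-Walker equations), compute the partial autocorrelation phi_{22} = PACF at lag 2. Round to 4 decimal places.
\phi_{22} = 0.2179

The PACF at lag k is phi_{kk}, the last component of the solution
to the Yule-Walker system G_k phi = r_k where
  (G_k)_{ij} = rho(|i - j|), (r_k)_i = rho(i), i,j = 1..k.
Equivalently, Durbin-Levinson gives phi_{kk} iteratively:
  phi_{11} = rho(1)
  phi_{kk} = [rho(k) - sum_{j=1..k-1} phi_{k-1,j} rho(k-j)]
            / [1 - sum_{j=1..k-1} phi_{k-1,j} rho(j)],
  phi_{k,j} = phi_{k-1,j} - phi_{kk} phi_{k-1,k-j},  j = 1..k-1.
Step k = 1:
  phi_11 = rho(1) = 0.7775.
Step k = 2:
  phi_22 = [rho(2) - phi_11 rho(1)] / [1 - phi_11 rho(1)] = [0.6907 - (0.7775)(0.7775)] / [1 - (0.7775)(0.7775)]
         = 0.08619375 / 0.39549375 = 0.2179.
Therefore phi_{22} = 0.2179.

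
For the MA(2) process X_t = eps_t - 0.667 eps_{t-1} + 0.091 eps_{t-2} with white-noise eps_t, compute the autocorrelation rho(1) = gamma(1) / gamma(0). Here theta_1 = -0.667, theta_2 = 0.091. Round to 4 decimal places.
\rho(1) = -0.5008

For an MA(q) process with theta_0 = 1, the autocovariance is
  gamma(k) = sigma^2 * sum_{i=0..q-k} theta_i * theta_{i+k},
and rho(k) = gamma(k) / gamma(0). Sigma^2 cancels.
  numerator   = (1)*(-0.667) + (-0.667)*(0.091) = -0.727697.
  denominator = (1)^2 + (-0.667)^2 + (0.091)^2 = 1.45317.
  rho(1) = -0.727697 / 1.45317 = -0.5008.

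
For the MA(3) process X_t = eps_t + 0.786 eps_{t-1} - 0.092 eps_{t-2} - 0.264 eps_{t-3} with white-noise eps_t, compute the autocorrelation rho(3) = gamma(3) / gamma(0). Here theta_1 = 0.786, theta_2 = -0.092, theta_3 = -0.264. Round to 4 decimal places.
\rho(3) = -0.1557

For an MA(q) process with theta_0 = 1, the autocovariance is
  gamma(k) = sigma^2 * sum_{i=0..q-k} theta_i * theta_{i+k},
and rho(k) = gamma(k) / gamma(0). Sigma^2 cancels.
  numerator   = (1)*(-0.264) = -0.264.
  denominator = (1)^2 + (0.786)^2 + (-0.092)^2 + (-0.264)^2 = 1.695956.
  rho(3) = -0.264 / 1.695956 = -0.1557.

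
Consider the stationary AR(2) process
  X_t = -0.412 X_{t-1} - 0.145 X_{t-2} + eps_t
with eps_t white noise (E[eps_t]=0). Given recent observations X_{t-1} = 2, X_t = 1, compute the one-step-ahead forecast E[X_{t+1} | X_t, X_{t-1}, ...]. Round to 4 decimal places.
E[X_{t+1} \mid \mathcal F_t] = -0.7020

For an AR(p) model X_t = c + sum_i phi_i X_{t-i} + eps_t, the
one-step-ahead conditional mean is
  E[X_{t+1} | X_t, ...] = c + sum_i phi_i X_{t+1-i}.
Substitute known values:
  E[X_{t+1} | ...] = (-0.412) * (1) + (-0.145) * (2)
                   = -0.7020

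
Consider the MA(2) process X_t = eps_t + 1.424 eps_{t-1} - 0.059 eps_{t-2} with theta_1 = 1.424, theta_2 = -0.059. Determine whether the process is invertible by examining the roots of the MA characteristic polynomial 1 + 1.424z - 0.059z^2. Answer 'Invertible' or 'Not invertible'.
\text{Not invertible}

The MA(q) characteristic polynomial is P(z) = 1 + 1.424z - 0.059z^2.
Invertibility requires all roots to lie outside the unit circle, i.e. |z| > 1 for every root.
Set 1 + (1.424) z + (-0.059) z^2 = 0, i.e. a z^2 + b z + c = 0 with a = -0.059, b = 1.424, c = 1.
Discriminant D = b^2 - 4ac = (1.424)^2 - 4*(-0.059)*1 = 2.027776 - (-0.236) = 2.263776.
D >= 0, so the roots are real: z = (-b +/- sqrt(D)) / (2a) = (-1.424 +/- 1.504585) / (-0.118).
  z_1 = (-1.424 + 1.504585) / (-0.118) = -0.6829,   |z_1| = 0.6829.
  z_2 = (-1.424 - 1.504585) / (-0.118) = 24.8185,   |z_2| = 24.8185.
Moduli of all roots: 0.6829, 24.8185.
All moduli strictly greater than 1? No.
Verdict: Not invertible.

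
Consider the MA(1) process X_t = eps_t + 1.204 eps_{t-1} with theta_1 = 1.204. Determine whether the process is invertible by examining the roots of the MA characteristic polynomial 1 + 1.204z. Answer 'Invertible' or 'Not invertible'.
\text{Not invertible}

The MA(q) characteristic polynomial is P(z) = 1 + 1.204z.
Invertibility requires all roots to lie outside the unit circle, i.e. |z| > 1 for every root.
This is linear in z: 1 + (1.204) z = 0  =>  z = -1/(1.204) = -0.830565,  |z| = 0.830565.
Moduli of all roots: 0.8306.
All moduli strictly greater than 1? No.
Verdict: Not invertible.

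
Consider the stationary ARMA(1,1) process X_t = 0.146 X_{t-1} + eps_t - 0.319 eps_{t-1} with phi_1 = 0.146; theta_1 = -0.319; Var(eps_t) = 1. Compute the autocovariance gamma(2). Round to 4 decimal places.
\gamma(2) = -0.0246

Multiply the model equation by X_{t-k} and take expectations. With theta_0 = psi_0 = 1 and psi_j the MA(infinity) weights, this gives
  gamma(k) - sum_i phi_i gamma(k-i) = c_k,
  c_k = sigma^2 * sum_{j=k..q} theta_j psi_{j-k}   (c_k = 0 for k > q),
using gamma(-m) = gamma(m).
psi-weights needed (psi_j = theta_j + sum_i phi_i psi_{j-i}):
  psi_1 = theta_1 + phi_1 = -0.319 + (0.146) = -0.173
Right-hand sides:
  c_0 = sigma^2 (1 + theta_1 psi_1) = 1 * (1 + (-0.319)(-0.173)) = 1 * 1.055187 = 1.055187
  c_1 = sigma^2 theta_1 = 1 * (-0.319) = -0.319
  c_2 = 0
Equations for k = 0 and k = 1 (AR order 1):
  gamma(0) = phi_1 gamma(1) + c_0
  gamma(1) = phi_1 gamma(0) + c_1
Substituting the second into the first: gamma(0) (1 - phi_1^2) = c_0 + phi_1 c_1, so
  gamma(0) = (c_0 + phi_1 c_1) / (1 - phi_1^2) = (1.055187 + (0.146)(-0.319)) / (1 - (0.146)^2) = 1.008613 / 0.978684 = 1.030581.
  gamma(1) = phi_1 gamma(0) + c_1 = (0.146)(1.030581) + (-0.319) = -0.168535.
For k = 2 (> q): gamma(2) = phi_1 gamma(1) = (0.146)(-0.168535) = -0.024606.
Therefore gamma(2) = -0.0246 (to 4 decimal places).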